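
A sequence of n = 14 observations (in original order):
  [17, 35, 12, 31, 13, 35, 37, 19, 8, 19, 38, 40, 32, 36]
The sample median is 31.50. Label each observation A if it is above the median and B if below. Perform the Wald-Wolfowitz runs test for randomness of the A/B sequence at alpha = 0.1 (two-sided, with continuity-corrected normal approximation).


Step 1: Compute median = 31.50; label A = above, B = below.
Labels in order: BABBBAABBBAAAA  (n_A = 7, n_B = 7)
Step 2: Count runs R = 6.
Step 3: Under H0 (random ordering), E[R] = 2*n_A*n_B/(n_A+n_B) + 1 = 2*7*7/14 + 1 = 8.0000.
        Var[R] = 2*n_A*n_B*(2*n_A*n_B - n_A - n_B) / ((n_A+n_B)^2 * (n_A+n_B-1)) = 8232/2548 = 3.2308.
        SD[R] = 1.7974.
Step 4: Continuity-corrected z = (R + 0.5 - E[R]) / SD[R] = (6 + 0.5 - 8.0000) / 1.7974 = -0.8345.
Step 5: Two-sided p-value via normal approximation = 2*(1 - Phi(|z|)) = 0.403986.
Step 6: alpha = 0.1. fail to reject H0.

R = 6, z = -0.8345, p = 0.403986, fail to reject H0.


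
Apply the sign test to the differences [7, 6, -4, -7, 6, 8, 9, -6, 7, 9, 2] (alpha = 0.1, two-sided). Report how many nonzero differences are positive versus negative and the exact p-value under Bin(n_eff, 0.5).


Step 1: Discard zero differences. Original n = 11; n_eff = number of nonzero differences = 11.
Nonzero differences (with sign): +7, +6, -4, -7, +6, +8, +9, -6, +7, +9, +2
Step 2: Count signs: positive = 8, negative = 3.
Step 3: Under H0: P(positive) = 0.5, so the number of positives S ~ Bin(11, 0.5).
Step 4: Two-sided exact p-value = sum of Bin(11,0.5) probabilities at or below the observed probability = 0.226562.
Step 5: alpha = 0.1. fail to reject H0.

n_eff = 11, pos = 8, neg = 3, p = 0.226562, fail to reject H0.


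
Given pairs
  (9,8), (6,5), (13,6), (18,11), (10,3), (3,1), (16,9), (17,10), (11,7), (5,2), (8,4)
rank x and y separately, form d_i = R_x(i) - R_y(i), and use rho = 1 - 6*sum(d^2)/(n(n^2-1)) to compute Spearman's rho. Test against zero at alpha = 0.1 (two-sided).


Step 1: Rank x and y separately (midranks; no ties here).
rank(x): 9->5, 6->3, 13->8, 18->11, 10->6, 3->1, 16->9, 17->10, 11->7, 5->2, 8->4
rank(y): 8->8, 5->5, 6->6, 11->11, 3->3, 1->1, 9->9, 10->10, 7->7, 2->2, 4->4
Step 2: d_i = R_x(i) - R_y(i); compute d_i^2.
  (5-8)^2=9, (3-5)^2=4, (8-6)^2=4, (11-11)^2=0, (6-3)^2=9, (1-1)^2=0, (9-9)^2=0, (10-10)^2=0, (7-7)^2=0, (2-2)^2=0, (4-4)^2=0
sum(d^2) = 26.
Step 3: rho = 1 - 6*26 / (11*(11^2 - 1)) = 1 - 156/1320 = 0.881818.
Step 4: Under H0, t = rho * sqrt((n-2)/(1-rho^2)) = 5.6097 ~ t(9).
Step 5: Two-sided p-value from the t-distribution with 9 df = 0.000330.
Step 6: alpha = 0.1. reject H0.

rho = 0.8818, p = 0.000330, reject H0 at alpha = 0.1.


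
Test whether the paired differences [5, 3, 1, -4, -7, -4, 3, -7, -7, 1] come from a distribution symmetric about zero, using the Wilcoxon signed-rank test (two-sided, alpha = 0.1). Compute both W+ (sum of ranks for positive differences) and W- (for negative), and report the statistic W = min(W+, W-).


Step 1: Drop any zero differences (none here) and take |d_i|.
|d| = [5, 3, 1, 4, 7, 4, 3, 7, 7, 1]
Step 2: Midrank |d_i| (ties get averaged ranks).
ranks: |5|->7, |3|->3.5, |1|->1.5, |4|->5.5, |7|->9, |4|->5.5, |3|->3.5, |7|->9, |7|->9, |1|->1.5
Step 3: Attach original signs; sum ranks with positive sign and with negative sign.
W+ = 7 + 3.5 + 1.5 + 3.5 + 1.5 = 17
W- = 5.5 + 9 + 5.5 + 9 + 9 = 38
(Check: W+ + W- = 55 should equal n(n+1)/2 = 55.)
Step 4: Test statistic W = min(W+, W-) = 17.
Step 5: Ties in |d|, so use the tie-corrected normal approximation.
        E[W] = n(n+1)/4 = 10*11/4 = 27.5.
        Tie groups: |d|=1 (t=2), |d|=3 (t=2), |d|=4 (t=2), |d|=7 (t=3); sum(t^3 - t) = 42.
        Var[W] = n(n+1)(2n+1)/24 - sum(t^3-t)/48 = 2310/24 - 42/48 = 95.375.
        z = (W - E[W]) / sqrt(Var[W]) = (17 - 27.5) / 9.7660 = -1.0752.
        Two-sided p = 2*Phi(z) = 0.282304.
Step 6: alpha = 0.1. fail to reject H0.

W+ = 17, W- = 38, W = min = 17, p = 0.282304, fail to reject H0.


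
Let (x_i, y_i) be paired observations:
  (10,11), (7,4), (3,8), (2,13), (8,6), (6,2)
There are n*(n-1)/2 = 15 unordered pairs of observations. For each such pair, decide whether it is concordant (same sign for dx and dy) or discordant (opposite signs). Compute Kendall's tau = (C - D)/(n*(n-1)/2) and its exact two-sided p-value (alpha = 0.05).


Step 1: Enumerate the 15 unordered pairs (i,j) with i<j and classify each by sign(x_j-x_i) * sign(y_j-y_i).
  (1,2):dx=-3,dy=-7->C; (1,3):dx=-7,dy=-3->C; (1,4):dx=-8,dy=+2->D; (1,5):dx=-2,dy=-5->C
  (1,6):dx=-4,dy=-9->C; (2,3):dx=-4,dy=+4->D; (2,4):dx=-5,dy=+9->D; (2,5):dx=+1,dy=+2->C
  (2,6):dx=-1,dy=-2->C; (3,4):dx=-1,dy=+5->D; (3,5):dx=+5,dy=-2->D; (3,6):dx=+3,dy=-6->D
  (4,5):dx=+6,dy=-7->D; (4,6):dx=+4,dy=-11->D; (5,6):dx=-2,dy=-4->C
Step 2: C = 7, D = 8, total pairs = 15.
Step 3: tau = (C - D)/(n(n-1)/2) = (7 - 8)/15 = -0.066667.
Step 4: Exact two-sided p-value (enumerate n! = 720 permutations of y under H0): p = 1.000000.
Step 5: alpha = 0.05. fail to reject H0.

tau_b = -0.0667 (C=7, D=8), p = 1.000000, fail to reject H0.


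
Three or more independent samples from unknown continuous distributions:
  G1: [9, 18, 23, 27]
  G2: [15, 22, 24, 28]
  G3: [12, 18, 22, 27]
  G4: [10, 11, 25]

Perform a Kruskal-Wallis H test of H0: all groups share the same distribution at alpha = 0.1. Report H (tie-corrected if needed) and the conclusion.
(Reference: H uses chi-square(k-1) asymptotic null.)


Step 1: Combine all N = 15 observations and assign midranks.
sorted (value, group, rank): (9,G1,1), (10,G4,2), (11,G4,3), (12,G3,4), (15,G2,5), (18,G1,6.5), (18,G3,6.5), (22,G2,8.5), (22,G3,8.5), (23,G1,10), (24,G2,11), (25,G4,12), (27,G1,13.5), (27,G3,13.5), (28,G2,15)
Step 2: Sum ranks within each group.
R_1 = 31 (n_1 = 4)
R_2 = 39.5 (n_2 = 4)
R_3 = 32.5 (n_3 = 4)
R_4 = 17 (n_4 = 3)
Step 3: H = 12/(N(N+1)) * sum(R_i^2/n_i) - 3(N+1)
     = 12/(15*16) * (31^2/4 + 39.5^2/4 + 32.5^2/4 + 17^2/3) - 3*16
     = 0.050000 * 990.708 - 48
     = 1.535417.
Step 4: Ties present; correction factor C = 1 - 18/(15^3 - 15) = 0.994643. Corrected H = 1.535417 / 0.994643 = 1.543686.
Step 5: Under H0, H ~ chi^2(3); p-value = 0.672225.
Step 6: alpha = 0.1. fail to reject H0.

H = 1.5437, df = 3, p = 0.672225, fail to reject H0.


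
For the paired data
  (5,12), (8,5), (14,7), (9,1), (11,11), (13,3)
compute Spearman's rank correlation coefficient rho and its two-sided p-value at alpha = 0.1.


Step 1: Rank x and y separately (midranks; no ties here).
rank(x): 5->1, 8->2, 14->6, 9->3, 11->4, 13->5
rank(y): 12->6, 5->3, 7->4, 1->1, 11->5, 3->2
Step 2: d_i = R_x(i) - R_y(i); compute d_i^2.
  (1-6)^2=25, (2-3)^2=1, (6-4)^2=4, (3-1)^2=4, (4-5)^2=1, (5-2)^2=9
sum(d^2) = 44.
Step 3: rho = 1 - 6*44 / (6*(6^2 - 1)) = 1 - 264/210 = -0.257143.
Step 4: Under H0, t = rho * sqrt((n-2)/(1-rho^2)) = -0.5322 ~ t(4).
Step 5: Two-sided p-value from the t-distribution with 4 df = 0.622787.
Step 6: alpha = 0.1. fail to reject H0.

rho = -0.2571, p = 0.622787, fail to reject H0 at alpha = 0.1.


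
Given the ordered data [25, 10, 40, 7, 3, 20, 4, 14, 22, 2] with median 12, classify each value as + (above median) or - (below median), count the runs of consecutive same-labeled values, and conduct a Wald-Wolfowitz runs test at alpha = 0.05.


Step 1: Compute median = 12; label A = above, B = below.
Labels in order: ABABBABAAB  (n_A = 5, n_B = 5)
Step 2: Count runs R = 8.
Step 3: Under H0 (random ordering), E[R] = 2*n_A*n_B/(n_A+n_B) + 1 = 2*5*5/10 + 1 = 6.0000.
        Var[R] = 2*n_A*n_B*(2*n_A*n_B - n_A - n_B) / ((n_A+n_B)^2 * (n_A+n_B-1)) = 2000/900 = 2.2222.
        SD[R] = 1.4907.
Step 4: Continuity-corrected z = (R - 0.5 - E[R]) / SD[R] = (8 - 0.5 - 6.0000) / 1.4907 = 1.0062.
Step 5: Two-sided p-value via normal approximation = 2*(1 - Phi(|z|)) = 0.314305.
Step 6: alpha = 0.05. fail to reject H0.

R = 8, z = 1.0062, p = 0.314305, fail to reject H0.


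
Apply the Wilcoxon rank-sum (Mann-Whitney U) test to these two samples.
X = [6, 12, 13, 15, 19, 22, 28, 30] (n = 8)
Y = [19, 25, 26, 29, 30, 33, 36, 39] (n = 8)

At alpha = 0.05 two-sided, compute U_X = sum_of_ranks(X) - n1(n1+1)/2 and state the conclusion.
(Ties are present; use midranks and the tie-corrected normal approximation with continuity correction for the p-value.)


Step 1: Combine and sort all 16 observations; assign midranks.
sorted (value, group): (6,X), (12,X), (13,X), (15,X), (19,X), (19,Y), (22,X), (25,Y), (26,Y), (28,X), (29,Y), (30,X), (30,Y), (33,Y), (36,Y), (39,Y)
ranks: 6->1, 12->2, 13->3, 15->4, 19->5.5, 19->5.5, 22->7, 25->8, 26->9, 28->10, 29->11, 30->12.5, 30->12.5, 33->14, 36->15, 39->16
Step 2: Rank sum for X: R1 = 1 + 2 + 3 + 4 + 5.5 + 7 + 10 + 12.5 = 45.
Step 3: U_X = R1 - n1(n1+1)/2 = 45 - 8*9/2 = 45 - 36 = 9.
       U_Y = n1*n2 - U_X = 64 - 9 = 55.
Step 4: Ties are present, so use the tie-corrected normal approximation (with continuity correction) for the p-value.
Step 5: p-value = 0.017959; compare to alpha = 0.05. reject H0.

U_X = 9, p = 0.017959, reject H0 at alpha = 0.05.


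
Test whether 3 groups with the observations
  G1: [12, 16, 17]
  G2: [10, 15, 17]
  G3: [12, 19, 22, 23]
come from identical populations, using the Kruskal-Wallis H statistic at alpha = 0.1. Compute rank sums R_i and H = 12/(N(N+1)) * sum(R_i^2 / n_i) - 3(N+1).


Step 1: Combine all N = 10 observations and assign midranks.
sorted (value, group, rank): (10,G2,1), (12,G1,2.5), (12,G3,2.5), (15,G2,4), (16,G1,5), (17,G1,6.5), (17,G2,6.5), (19,G3,8), (22,G3,9), (23,G3,10)
Step 2: Sum ranks within each group.
R_1 = 14 (n_1 = 3)
R_2 = 11.5 (n_2 = 3)
R_3 = 29.5 (n_3 = 4)
Step 3: H = 12/(N(N+1)) * sum(R_i^2/n_i) - 3(N+1)
     = 12/(10*11) * (14^2/3 + 11.5^2/3 + 29.5^2/4) - 3*11
     = 0.109091 * 326.979 - 33
     = 2.670455.
Step 4: Ties present; correction factor C = 1 - 12/(10^3 - 10) = 0.987879. Corrected H = 2.670455 / 0.987879 = 2.703221.
Step 5: Under H0, H ~ chi^2(2); p-value = 0.258823.
Step 6: alpha = 0.1. fail to reject H0.

H = 2.7032, df = 2, p = 0.258823, fail to reject H0.


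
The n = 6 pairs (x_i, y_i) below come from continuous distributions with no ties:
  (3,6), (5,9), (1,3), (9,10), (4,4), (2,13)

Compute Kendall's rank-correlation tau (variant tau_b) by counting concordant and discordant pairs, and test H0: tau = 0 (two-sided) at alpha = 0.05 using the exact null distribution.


Step 1: Enumerate the 15 unordered pairs (i,j) with i<j and classify each by sign(x_j-x_i) * sign(y_j-y_i).
  (1,2):dx=+2,dy=+3->C; (1,3):dx=-2,dy=-3->C; (1,4):dx=+6,dy=+4->C; (1,5):dx=+1,dy=-2->D
  (1,6):dx=-1,dy=+7->D; (2,3):dx=-4,dy=-6->C; (2,4):dx=+4,dy=+1->C; (2,5):dx=-1,dy=-5->C
  (2,6):dx=-3,dy=+4->D; (3,4):dx=+8,dy=+7->C; (3,5):dx=+3,dy=+1->C; (3,6):dx=+1,dy=+10->C
  (4,5):dx=-5,dy=-6->C; (4,6):dx=-7,dy=+3->D; (5,6):dx=-2,dy=+9->D
Step 2: C = 10, D = 5, total pairs = 15.
Step 3: tau = (C - D)/(n(n-1)/2) = (10 - 5)/15 = 0.333333.
Step 4: Exact two-sided p-value (enumerate n! = 720 permutations of y under H0): p = 0.469444.
Step 5: alpha = 0.05. fail to reject H0.

tau_b = 0.3333 (C=10, D=5), p = 0.469444, fail to reject H0.


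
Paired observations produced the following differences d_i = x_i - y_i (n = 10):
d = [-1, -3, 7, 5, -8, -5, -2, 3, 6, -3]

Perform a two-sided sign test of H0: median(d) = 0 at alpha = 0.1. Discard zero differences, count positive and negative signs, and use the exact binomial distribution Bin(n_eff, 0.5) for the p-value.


Step 1: Discard zero differences. Original n = 10; n_eff = number of nonzero differences = 10.
Nonzero differences (with sign): -1, -3, +7, +5, -8, -5, -2, +3, +6, -3
Step 2: Count signs: positive = 4, negative = 6.
Step 3: Under H0: P(positive) = 0.5, so the number of positives S ~ Bin(10, 0.5).
Step 4: Two-sided exact p-value = sum of Bin(10,0.5) probabilities at or below the observed probability = 0.753906.
Step 5: alpha = 0.1. fail to reject H0.

n_eff = 10, pos = 4, neg = 6, p = 0.753906, fail to reject H0.


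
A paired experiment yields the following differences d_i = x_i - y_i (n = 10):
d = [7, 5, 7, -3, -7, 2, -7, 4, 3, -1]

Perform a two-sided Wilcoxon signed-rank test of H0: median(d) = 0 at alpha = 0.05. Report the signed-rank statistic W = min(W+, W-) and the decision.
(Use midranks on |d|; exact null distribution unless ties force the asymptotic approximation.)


Step 1: Drop any zero differences (none here) and take |d_i|.
|d| = [7, 5, 7, 3, 7, 2, 7, 4, 3, 1]
Step 2: Midrank |d_i| (ties get averaged ranks).
ranks: |7|->8.5, |5|->6, |7|->8.5, |3|->3.5, |7|->8.5, |2|->2, |7|->8.5, |4|->5, |3|->3.5, |1|->1
Step 3: Attach original signs; sum ranks with positive sign and with negative sign.
W+ = 8.5 + 6 + 8.5 + 2 + 5 + 3.5 = 33.5
W- = 3.5 + 8.5 + 8.5 + 1 = 21.5
(Check: W+ + W- = 55 should equal n(n+1)/2 = 55.)
Step 4: Test statistic W = min(W+, W-) = 21.5.
Step 5: Ties in |d|, so use the tie-corrected normal approximation.
        E[W] = n(n+1)/4 = 10*11/4 = 27.5.
        Tie groups: |d|=3 (t=2), |d|=7 (t=4); sum(t^3 - t) = 66.
        Var[W] = n(n+1)(2n+1)/24 - sum(t^3-t)/48 = 2310/24 - 66/48 = 94.875.
        z = (W - E[W]) / sqrt(Var[W]) = (21.5 - 27.5) / 9.7404 = -0.6160.
        Two-sided p = 2*Phi(z) = 0.537900.
Step 6: alpha = 0.05. fail to reject H0.

W+ = 33.5, W- = 21.5, W = min = 21.5, p = 0.537900, fail to reject H0.


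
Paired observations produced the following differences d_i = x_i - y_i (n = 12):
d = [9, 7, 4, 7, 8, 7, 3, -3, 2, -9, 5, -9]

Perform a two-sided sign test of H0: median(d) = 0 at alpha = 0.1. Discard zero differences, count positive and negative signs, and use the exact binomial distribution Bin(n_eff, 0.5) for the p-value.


Step 1: Discard zero differences. Original n = 12; n_eff = number of nonzero differences = 12.
Nonzero differences (with sign): +9, +7, +4, +7, +8, +7, +3, -3, +2, -9, +5, -9
Step 2: Count signs: positive = 9, negative = 3.
Step 3: Under H0: P(positive) = 0.5, so the number of positives S ~ Bin(12, 0.5).
Step 4: Two-sided exact p-value = sum of Bin(12,0.5) probabilities at or below the observed probability = 0.145996.
Step 5: alpha = 0.1. fail to reject H0.

n_eff = 12, pos = 9, neg = 3, p = 0.145996, fail to reject H0.


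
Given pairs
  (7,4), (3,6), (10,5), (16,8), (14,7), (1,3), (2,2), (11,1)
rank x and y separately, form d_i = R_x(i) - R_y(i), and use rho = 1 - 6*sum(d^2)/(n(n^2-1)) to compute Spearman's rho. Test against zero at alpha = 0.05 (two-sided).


Step 1: Rank x and y separately (midranks; no ties here).
rank(x): 7->4, 3->3, 10->5, 16->8, 14->7, 1->1, 2->2, 11->6
rank(y): 4->4, 6->6, 5->5, 8->8, 7->7, 3->3, 2->2, 1->1
Step 2: d_i = R_x(i) - R_y(i); compute d_i^2.
  (4-4)^2=0, (3-6)^2=9, (5-5)^2=0, (8-8)^2=0, (7-7)^2=0, (1-3)^2=4, (2-2)^2=0, (6-1)^2=25
sum(d^2) = 38.
Step 3: rho = 1 - 6*38 / (8*(8^2 - 1)) = 1 - 228/504 = 0.547619.
Step 4: Under H0, t = rho * sqrt((n-2)/(1-rho^2)) = 1.6031 ~ t(6).
Step 5: Two-sided p-value from the t-distribution with 6 df = 0.160026.
Step 6: alpha = 0.05. fail to reject H0.

rho = 0.5476, p = 0.160026, fail to reject H0 at alpha = 0.05.


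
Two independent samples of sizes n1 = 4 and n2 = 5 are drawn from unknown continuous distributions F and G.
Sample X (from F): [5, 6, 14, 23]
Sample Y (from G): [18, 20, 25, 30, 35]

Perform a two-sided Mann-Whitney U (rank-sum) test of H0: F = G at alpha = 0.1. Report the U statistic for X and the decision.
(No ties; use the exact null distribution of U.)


Step 1: Combine and sort all 9 observations; assign midranks.
sorted (value, group): (5,X), (6,X), (14,X), (18,Y), (20,Y), (23,X), (25,Y), (30,Y), (35,Y)
ranks: 5->1, 6->2, 14->3, 18->4, 20->5, 23->6, 25->7, 30->8, 35->9
Step 2: Rank sum for X: R1 = 1 + 2 + 3 + 6 = 12.
Step 3: U_X = R1 - n1(n1+1)/2 = 12 - 4*5/2 = 12 - 10 = 2.
       U_Y = n1*n2 - U_X = 20 - 2 = 18.
Step 4: No ties, so the exact null distribution of U (based on enumerating the C(9,4) = 126 equally likely rank assignments) gives the two-sided p-value.
Step 5: p-value = 0.063492; compare to alpha = 0.1. reject H0.

U_X = 2, p = 0.063492, reject H0 at alpha = 0.1.


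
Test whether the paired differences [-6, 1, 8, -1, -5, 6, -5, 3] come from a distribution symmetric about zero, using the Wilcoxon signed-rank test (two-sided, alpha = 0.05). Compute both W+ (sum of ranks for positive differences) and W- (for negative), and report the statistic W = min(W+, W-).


Step 1: Drop any zero differences (none here) and take |d_i|.
|d| = [6, 1, 8, 1, 5, 6, 5, 3]
Step 2: Midrank |d_i| (ties get averaged ranks).
ranks: |6|->6.5, |1|->1.5, |8|->8, |1|->1.5, |5|->4.5, |6|->6.5, |5|->4.5, |3|->3
Step 3: Attach original signs; sum ranks with positive sign and with negative sign.
W+ = 1.5 + 8 + 6.5 + 3 = 19
W- = 6.5 + 1.5 + 4.5 + 4.5 = 17
(Check: W+ + W- = 36 should equal n(n+1)/2 = 36.)
Step 4: Test statistic W = min(W+, W-) = 17.
Step 5: Ties in |d|, so use the tie-corrected normal approximation.
        E[W] = n(n+1)/4 = 8*9/4 = 18.
        Tie groups: |d|=1 (t=2), |d|=5 (t=2), |d|=6 (t=2); sum(t^3 - t) = 18.
        Var[W] = n(n+1)(2n+1)/24 - sum(t^3-t)/48 = 1224/24 - 18/48 = 50.625.
        z = (W - E[W]) / sqrt(Var[W]) = (17 - 18) / 7.1151 = -0.1405.
        Two-sided p = 2*Phi(z) = 0.888229.
Step 6: alpha = 0.05. fail to reject H0.

W+ = 19, W- = 17, W = min = 17, p = 0.888229, fail to reject H0.


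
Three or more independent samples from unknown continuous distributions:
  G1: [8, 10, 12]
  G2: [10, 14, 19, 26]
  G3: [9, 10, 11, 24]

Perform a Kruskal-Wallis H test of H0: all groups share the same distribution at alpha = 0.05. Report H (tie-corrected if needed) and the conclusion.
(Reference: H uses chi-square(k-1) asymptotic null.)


Step 1: Combine all N = 11 observations and assign midranks.
sorted (value, group, rank): (8,G1,1), (9,G3,2), (10,G1,4), (10,G2,4), (10,G3,4), (11,G3,6), (12,G1,7), (14,G2,8), (19,G2,9), (24,G3,10), (26,G2,11)
Step 2: Sum ranks within each group.
R_1 = 12 (n_1 = 3)
R_2 = 32 (n_2 = 4)
R_3 = 22 (n_3 = 4)
Step 3: H = 12/(N(N+1)) * sum(R_i^2/n_i) - 3(N+1)
     = 12/(11*12) * (12^2/3 + 32^2/4 + 22^2/4) - 3*12
     = 0.090909 * 425 - 36
     = 2.636364.
Step 4: Ties present; correction factor C = 1 - 24/(11^3 - 11) = 0.981818. Corrected H = 2.636364 / 0.981818 = 2.685185.
Step 5: Under H0, H ~ chi^2(2); p-value = 0.261168.
Step 6: alpha = 0.05. fail to reject H0.

H = 2.6852, df = 2, p = 0.261168, fail to reject H0.


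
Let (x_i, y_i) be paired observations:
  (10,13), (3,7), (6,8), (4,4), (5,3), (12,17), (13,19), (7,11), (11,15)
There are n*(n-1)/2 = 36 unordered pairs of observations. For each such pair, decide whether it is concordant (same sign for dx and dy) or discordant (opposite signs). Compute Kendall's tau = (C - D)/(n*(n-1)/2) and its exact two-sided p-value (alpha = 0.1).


Step 1: Enumerate the 36 unordered pairs (i,j) with i<j and classify each by sign(x_j-x_i) * sign(y_j-y_i).
  (1,2):dx=-7,dy=-6->C; (1,3):dx=-4,dy=-5->C; (1,4):dx=-6,dy=-9->C; (1,5):dx=-5,dy=-10->C
  (1,6):dx=+2,dy=+4->C; (1,7):dx=+3,dy=+6->C; (1,8):dx=-3,dy=-2->C; (1,9):dx=+1,dy=+2->C
  (2,3):dx=+3,dy=+1->C; (2,4):dx=+1,dy=-3->D; (2,5):dx=+2,dy=-4->D; (2,6):dx=+9,dy=+10->C
  (2,7):dx=+10,dy=+12->C; (2,8):dx=+4,dy=+4->C; (2,9):dx=+8,dy=+8->C; (3,4):dx=-2,dy=-4->C
  (3,5):dx=-1,dy=-5->C; (3,6):dx=+6,dy=+9->C; (3,7):dx=+7,dy=+11->C; (3,8):dx=+1,dy=+3->C
  (3,9):dx=+5,dy=+7->C; (4,5):dx=+1,dy=-1->D; (4,6):dx=+8,dy=+13->C; (4,7):dx=+9,dy=+15->C
  (4,8):dx=+3,dy=+7->C; (4,9):dx=+7,dy=+11->C; (5,6):dx=+7,dy=+14->C; (5,7):dx=+8,dy=+16->C
  (5,8):dx=+2,dy=+8->C; (5,9):dx=+6,dy=+12->C; (6,7):dx=+1,dy=+2->C; (6,8):dx=-5,dy=-6->C
  (6,9):dx=-1,dy=-2->C; (7,8):dx=-6,dy=-8->C; (7,9):dx=-2,dy=-4->C; (8,9):dx=+4,dy=+4->C
Step 2: C = 33, D = 3, total pairs = 36.
Step 3: tau = (C - D)/(n(n-1)/2) = (33 - 3)/36 = 0.833333.
Step 4: Exact two-sided p-value (enumerate n! = 362880 permutations of y under H0): p = 0.000854.
Step 5: alpha = 0.1. reject H0.

tau_b = 0.8333 (C=33, D=3), p = 0.000854, reject H0.


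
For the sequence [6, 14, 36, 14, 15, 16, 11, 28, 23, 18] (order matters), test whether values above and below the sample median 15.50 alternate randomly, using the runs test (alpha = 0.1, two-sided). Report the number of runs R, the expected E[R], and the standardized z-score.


Step 1: Compute median = 15.50; label A = above, B = below.
Labels in order: BBABBABAAA  (n_A = 5, n_B = 5)
Step 2: Count runs R = 6.
Step 3: Under H0 (random ordering), E[R] = 2*n_A*n_B/(n_A+n_B) + 1 = 2*5*5/10 + 1 = 6.0000.
        Var[R] = 2*n_A*n_B*(2*n_A*n_B - n_A - n_B) / ((n_A+n_B)^2 * (n_A+n_B-1)) = 2000/900 = 2.2222.
        SD[R] = 1.4907.
Step 4: R = E[R], so z = 0 with no continuity correction.
Step 5: Two-sided p-value via normal approximation = 2*(1 - Phi(|z|)) = 1.000000.
Step 6: alpha = 0.1. fail to reject H0.

R = 6, z = 0.0000, p = 1.000000, fail to reject H0.


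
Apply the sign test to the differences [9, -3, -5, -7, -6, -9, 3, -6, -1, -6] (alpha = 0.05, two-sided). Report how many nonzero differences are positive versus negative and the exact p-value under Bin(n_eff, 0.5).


Step 1: Discard zero differences. Original n = 10; n_eff = number of nonzero differences = 10.
Nonzero differences (with sign): +9, -3, -5, -7, -6, -9, +3, -6, -1, -6
Step 2: Count signs: positive = 2, negative = 8.
Step 3: Under H0: P(positive) = 0.5, so the number of positives S ~ Bin(10, 0.5).
Step 4: Two-sided exact p-value = sum of Bin(10,0.5) probabilities at or below the observed probability = 0.109375.
Step 5: alpha = 0.05. fail to reject H0.

n_eff = 10, pos = 2, neg = 8, p = 0.109375, fail to reject H0.


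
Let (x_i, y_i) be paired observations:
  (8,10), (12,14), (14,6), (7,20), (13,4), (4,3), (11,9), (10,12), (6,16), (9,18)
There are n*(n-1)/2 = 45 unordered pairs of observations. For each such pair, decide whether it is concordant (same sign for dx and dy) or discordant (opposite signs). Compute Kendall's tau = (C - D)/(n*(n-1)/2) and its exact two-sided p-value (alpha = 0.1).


Step 1: Enumerate the 45 unordered pairs (i,j) with i<j and classify each by sign(x_j-x_i) * sign(y_j-y_i).
  (1,2):dx=+4,dy=+4->C; (1,3):dx=+6,dy=-4->D; (1,4):dx=-1,dy=+10->D; (1,5):dx=+5,dy=-6->D
  (1,6):dx=-4,dy=-7->C; (1,7):dx=+3,dy=-1->D; (1,8):dx=+2,dy=+2->C; (1,9):dx=-2,dy=+6->D
  (1,10):dx=+1,dy=+8->C; (2,3):dx=+2,dy=-8->D; (2,4):dx=-5,dy=+6->D; (2,5):dx=+1,dy=-10->D
  (2,6):dx=-8,dy=-11->C; (2,7):dx=-1,dy=-5->C; (2,8):dx=-2,dy=-2->C; (2,9):dx=-6,dy=+2->D
  (2,10):dx=-3,dy=+4->D; (3,4):dx=-7,dy=+14->D; (3,5):dx=-1,dy=-2->C; (3,6):dx=-10,dy=-3->C
  (3,7):dx=-3,dy=+3->D; (3,8):dx=-4,dy=+6->D; (3,9):dx=-8,dy=+10->D; (3,10):dx=-5,dy=+12->D
  (4,5):dx=+6,dy=-16->D; (4,6):dx=-3,dy=-17->C; (4,7):dx=+4,dy=-11->D; (4,8):dx=+3,dy=-8->D
  (4,9):dx=-1,dy=-4->C; (4,10):dx=+2,dy=-2->D; (5,6):dx=-9,dy=-1->C; (5,7):dx=-2,dy=+5->D
  (5,8):dx=-3,dy=+8->D; (5,9):dx=-7,dy=+12->D; (5,10):dx=-4,dy=+14->D; (6,7):dx=+7,dy=+6->C
  (6,8):dx=+6,dy=+9->C; (6,9):dx=+2,dy=+13->C; (6,10):dx=+5,dy=+15->C; (7,8):dx=-1,dy=+3->D
  (7,9):dx=-5,dy=+7->D; (7,10):dx=-2,dy=+9->D; (8,9):dx=-4,dy=+4->D; (8,10):dx=-1,dy=+6->D
  (9,10):dx=+3,dy=+2->C
Step 2: C = 17, D = 28, total pairs = 45.
Step 3: tau = (C - D)/(n(n-1)/2) = (17 - 28)/45 = -0.244444.
Step 4: Exact two-sided p-value (enumerate n! = 3628800 permutations of y under H0): p = 0.380720.
Step 5: alpha = 0.1. fail to reject H0.

tau_b = -0.2444 (C=17, D=28), p = 0.380720, fail to reject H0.


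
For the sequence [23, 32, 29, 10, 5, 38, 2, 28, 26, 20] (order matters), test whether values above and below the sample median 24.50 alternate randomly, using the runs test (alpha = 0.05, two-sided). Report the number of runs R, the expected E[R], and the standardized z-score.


Step 1: Compute median = 24.50; label A = above, B = below.
Labels in order: BAABBABAAB  (n_A = 5, n_B = 5)
Step 2: Count runs R = 7.
Step 3: Under H0 (random ordering), E[R] = 2*n_A*n_B/(n_A+n_B) + 1 = 2*5*5/10 + 1 = 6.0000.
        Var[R] = 2*n_A*n_B*(2*n_A*n_B - n_A - n_B) / ((n_A+n_B)^2 * (n_A+n_B-1)) = 2000/900 = 2.2222.
        SD[R] = 1.4907.
Step 4: Continuity-corrected z = (R - 0.5 - E[R]) / SD[R] = (7 - 0.5 - 6.0000) / 1.4907 = 0.3354.
Step 5: Two-sided p-value via normal approximation = 2*(1 - Phi(|z|)) = 0.737316.
Step 6: alpha = 0.05. fail to reject H0.

R = 7, z = 0.3354, p = 0.737316, fail to reject H0.


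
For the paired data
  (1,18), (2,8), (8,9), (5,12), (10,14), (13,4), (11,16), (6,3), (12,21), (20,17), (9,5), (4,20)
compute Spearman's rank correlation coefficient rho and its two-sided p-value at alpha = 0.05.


Step 1: Rank x and y separately (midranks; no ties here).
rank(x): 1->1, 2->2, 8->6, 5->4, 10->8, 13->11, 11->9, 6->5, 12->10, 20->12, 9->7, 4->3
rank(y): 18->10, 8->4, 9->5, 12->6, 14->7, 4->2, 16->8, 3->1, 21->12, 17->9, 5->3, 20->11
Step 2: d_i = R_x(i) - R_y(i); compute d_i^2.
  (1-10)^2=81, (2-4)^2=4, (6-5)^2=1, (4-6)^2=4, (8-7)^2=1, (11-2)^2=81, (9-8)^2=1, (5-1)^2=16, (10-12)^2=4, (12-9)^2=9, (7-3)^2=16, (3-11)^2=64
sum(d^2) = 282.
Step 3: rho = 1 - 6*282 / (12*(12^2 - 1)) = 1 - 1692/1716 = 0.013986.
Step 4: Under H0, t = rho * sqrt((n-2)/(1-rho^2)) = 0.0442 ~ t(10).
Step 5: Two-sided p-value from the t-distribution with 10 df = 0.965590.
Step 6: alpha = 0.05. fail to reject H0.

rho = 0.0140, p = 0.965590, fail to reject H0 at alpha = 0.05.


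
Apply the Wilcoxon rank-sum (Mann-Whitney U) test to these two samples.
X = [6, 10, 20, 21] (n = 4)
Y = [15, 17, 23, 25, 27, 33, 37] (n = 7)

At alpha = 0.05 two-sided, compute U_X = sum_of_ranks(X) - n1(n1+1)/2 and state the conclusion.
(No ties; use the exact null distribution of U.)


Step 1: Combine and sort all 11 observations; assign midranks.
sorted (value, group): (6,X), (10,X), (15,Y), (17,Y), (20,X), (21,X), (23,Y), (25,Y), (27,Y), (33,Y), (37,Y)
ranks: 6->1, 10->2, 15->3, 17->4, 20->5, 21->6, 23->7, 25->8, 27->9, 33->10, 37->11
Step 2: Rank sum for X: R1 = 1 + 2 + 5 + 6 = 14.
Step 3: U_X = R1 - n1(n1+1)/2 = 14 - 4*5/2 = 14 - 10 = 4.
       U_Y = n1*n2 - U_X = 28 - 4 = 24.
Step 4: No ties, so the exact null distribution of U (based on enumerating the C(11,4) = 330 equally likely rank assignments) gives the two-sided p-value.
Step 5: p-value = 0.072727; compare to alpha = 0.05. fail to reject H0.

U_X = 4, p = 0.072727, fail to reject H0 at alpha = 0.05.


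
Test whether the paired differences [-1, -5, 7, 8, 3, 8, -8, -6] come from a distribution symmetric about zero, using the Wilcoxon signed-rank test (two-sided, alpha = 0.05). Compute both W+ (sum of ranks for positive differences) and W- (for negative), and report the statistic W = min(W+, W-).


Step 1: Drop any zero differences (none here) and take |d_i|.
|d| = [1, 5, 7, 8, 3, 8, 8, 6]
Step 2: Midrank |d_i| (ties get averaged ranks).
ranks: |1|->1, |5|->3, |7|->5, |8|->7, |3|->2, |8|->7, |8|->7, |6|->4
Step 3: Attach original signs; sum ranks with positive sign and with negative sign.
W+ = 5 + 7 + 2 + 7 = 21
W- = 1 + 3 + 7 + 4 = 15
(Check: W+ + W- = 36 should equal n(n+1)/2 = 36.)
Step 4: Test statistic W = min(W+, W-) = 15.
Step 5: Ties in |d|, so use the tie-corrected normal approximation.
        E[W] = n(n+1)/4 = 8*9/4 = 18.
        Tie groups: |d|=8 (t=3); sum(t^3 - t) = 24.
        Var[W] = n(n+1)(2n+1)/24 - sum(t^3-t)/48 = 1224/24 - 24/48 = 50.5.
        z = (W - E[W]) / sqrt(Var[W]) = (15 - 18) / 7.1063 = -0.4222.
        Two-sided p = 2*Phi(z) = 0.672909.
Step 6: alpha = 0.05. fail to reject H0.

W+ = 21, W- = 15, W = min = 15, p = 0.672909, fail to reject H0.


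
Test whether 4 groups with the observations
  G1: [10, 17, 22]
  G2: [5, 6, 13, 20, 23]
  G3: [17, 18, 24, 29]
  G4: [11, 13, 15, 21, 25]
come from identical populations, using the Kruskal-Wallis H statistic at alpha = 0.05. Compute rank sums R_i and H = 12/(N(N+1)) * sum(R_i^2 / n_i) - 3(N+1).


Step 1: Combine all N = 17 observations and assign midranks.
sorted (value, group, rank): (5,G2,1), (6,G2,2), (10,G1,3), (11,G4,4), (13,G2,5.5), (13,G4,5.5), (15,G4,7), (17,G1,8.5), (17,G3,8.5), (18,G3,10), (20,G2,11), (21,G4,12), (22,G1,13), (23,G2,14), (24,G3,15), (25,G4,16), (29,G3,17)
Step 2: Sum ranks within each group.
R_1 = 24.5 (n_1 = 3)
R_2 = 33.5 (n_2 = 5)
R_3 = 50.5 (n_3 = 4)
R_4 = 44.5 (n_4 = 5)
Step 3: H = 12/(N(N+1)) * sum(R_i^2/n_i) - 3(N+1)
     = 12/(17*18) * (24.5^2/3 + 33.5^2/5 + 50.5^2/4 + 44.5^2/5) - 3*18
     = 0.039216 * 1458.15 - 54
     = 3.182190.
Step 4: Ties present; correction factor C = 1 - 12/(17^3 - 17) = 0.997549. Corrected H = 3.182190 / 0.997549 = 3.190008.
Step 5: Under H0, H ~ chi^2(3); p-value = 0.363247.
Step 6: alpha = 0.05. fail to reject H0.

H = 3.1900, df = 3, p = 0.363247, fail to reject H0.


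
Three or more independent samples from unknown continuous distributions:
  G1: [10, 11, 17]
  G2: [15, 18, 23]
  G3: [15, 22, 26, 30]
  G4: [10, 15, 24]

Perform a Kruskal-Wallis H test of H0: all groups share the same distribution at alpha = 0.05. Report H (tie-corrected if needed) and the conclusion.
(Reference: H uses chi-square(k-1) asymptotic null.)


Step 1: Combine all N = 13 observations and assign midranks.
sorted (value, group, rank): (10,G1,1.5), (10,G4,1.5), (11,G1,3), (15,G2,5), (15,G3,5), (15,G4,5), (17,G1,7), (18,G2,8), (22,G3,9), (23,G2,10), (24,G4,11), (26,G3,12), (30,G3,13)
Step 2: Sum ranks within each group.
R_1 = 11.5 (n_1 = 3)
R_2 = 23 (n_2 = 3)
R_3 = 39 (n_3 = 4)
R_4 = 17.5 (n_4 = 3)
Step 3: H = 12/(N(N+1)) * sum(R_i^2/n_i) - 3(N+1)
     = 12/(13*14) * (11.5^2/3 + 23^2/3 + 39^2/4 + 17.5^2/3) - 3*14
     = 0.065934 * 702.75 - 42
     = 4.335165.
Step 4: Ties present; correction factor C = 1 - 30/(13^3 - 13) = 0.986264. Corrected H = 4.335165 / 0.986264 = 4.395543.
Step 5: Under H0, H ~ chi^2(3); p-value = 0.221799.
Step 6: alpha = 0.05. fail to reject H0.

H = 4.3955, df = 3, p = 0.221799, fail to reject H0.


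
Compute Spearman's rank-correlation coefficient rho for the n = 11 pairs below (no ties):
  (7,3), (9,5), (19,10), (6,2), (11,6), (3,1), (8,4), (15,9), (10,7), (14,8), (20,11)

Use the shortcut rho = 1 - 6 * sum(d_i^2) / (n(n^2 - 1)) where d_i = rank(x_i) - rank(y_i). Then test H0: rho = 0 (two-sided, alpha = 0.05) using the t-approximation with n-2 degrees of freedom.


Step 1: Rank x and y separately (midranks; no ties here).
rank(x): 7->3, 9->5, 19->10, 6->2, 11->7, 3->1, 8->4, 15->9, 10->6, 14->8, 20->11
rank(y): 3->3, 5->5, 10->10, 2->2, 6->6, 1->1, 4->4, 9->9, 7->7, 8->8, 11->11
Step 2: d_i = R_x(i) - R_y(i); compute d_i^2.
  (3-3)^2=0, (5-5)^2=0, (10-10)^2=0, (2-2)^2=0, (7-6)^2=1, (1-1)^2=0, (4-4)^2=0, (9-9)^2=0, (6-7)^2=1, (8-8)^2=0, (11-11)^2=0
sum(d^2) = 2.
Step 3: rho = 1 - 6*2 / (11*(11^2 - 1)) = 1 - 12/1320 = 0.990909.
Step 4: Under H0, t = rho * sqrt((n-2)/(1-rho^2)) = 22.0966 ~ t(9).
Step 5: Two-sided p-value from the t-distribution with 9 df = 0.000000.
Step 6: alpha = 0.05. reject H0.

rho = 0.9909, p = 0.000000, reject H0 at alpha = 0.05.


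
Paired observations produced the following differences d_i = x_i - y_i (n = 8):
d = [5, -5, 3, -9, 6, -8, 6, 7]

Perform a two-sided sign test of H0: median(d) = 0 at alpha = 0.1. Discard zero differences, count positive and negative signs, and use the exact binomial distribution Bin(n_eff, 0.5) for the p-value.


Step 1: Discard zero differences. Original n = 8; n_eff = number of nonzero differences = 8.
Nonzero differences (with sign): +5, -5, +3, -9, +6, -8, +6, +7
Step 2: Count signs: positive = 5, negative = 3.
Step 3: Under H0: P(positive) = 0.5, so the number of positives S ~ Bin(8, 0.5).
Step 4: Two-sided exact p-value = sum of Bin(8,0.5) probabilities at or below the observed probability = 0.726562.
Step 5: alpha = 0.1. fail to reject H0.

n_eff = 8, pos = 5, neg = 3, p = 0.726562, fail to reject H0.


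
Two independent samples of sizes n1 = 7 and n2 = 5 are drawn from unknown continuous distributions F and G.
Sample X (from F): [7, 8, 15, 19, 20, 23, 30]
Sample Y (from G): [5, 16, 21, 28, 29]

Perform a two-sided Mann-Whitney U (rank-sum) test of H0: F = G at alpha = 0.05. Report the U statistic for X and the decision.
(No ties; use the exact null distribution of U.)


Step 1: Combine and sort all 12 observations; assign midranks.
sorted (value, group): (5,Y), (7,X), (8,X), (15,X), (16,Y), (19,X), (20,X), (21,Y), (23,X), (28,Y), (29,Y), (30,X)
ranks: 5->1, 7->2, 8->3, 15->4, 16->5, 19->6, 20->7, 21->8, 23->9, 28->10, 29->11, 30->12
Step 2: Rank sum for X: R1 = 2 + 3 + 4 + 6 + 7 + 9 + 12 = 43.
Step 3: U_X = R1 - n1(n1+1)/2 = 43 - 7*8/2 = 43 - 28 = 15.
       U_Y = n1*n2 - U_X = 35 - 15 = 20.
Step 4: No ties, so the exact null distribution of U (based on enumerating the C(12,7) = 792 equally likely rank assignments) gives the two-sided p-value.
Step 5: p-value = 0.755051; compare to alpha = 0.05. fail to reject H0.

U_X = 15, p = 0.755051, fail to reject H0 at alpha = 0.05.


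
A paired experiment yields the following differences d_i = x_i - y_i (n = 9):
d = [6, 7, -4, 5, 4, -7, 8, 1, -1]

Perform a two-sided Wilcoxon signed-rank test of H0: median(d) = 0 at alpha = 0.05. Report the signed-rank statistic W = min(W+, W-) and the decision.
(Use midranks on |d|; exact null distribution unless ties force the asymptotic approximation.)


Step 1: Drop any zero differences (none here) and take |d_i|.
|d| = [6, 7, 4, 5, 4, 7, 8, 1, 1]
Step 2: Midrank |d_i| (ties get averaged ranks).
ranks: |6|->6, |7|->7.5, |4|->3.5, |5|->5, |4|->3.5, |7|->7.5, |8|->9, |1|->1.5, |1|->1.5
Step 3: Attach original signs; sum ranks with positive sign and with negative sign.
W+ = 6 + 7.5 + 5 + 3.5 + 9 + 1.5 = 32.5
W- = 3.5 + 7.5 + 1.5 = 12.5
(Check: W+ + W- = 45 should equal n(n+1)/2 = 45.)
Step 4: Test statistic W = min(W+, W-) = 12.5.
Step 5: Ties in |d|, so use the tie-corrected normal approximation.
        E[W] = n(n+1)/4 = 9*10/4 = 22.5.
        Tie groups: |d|=1 (t=2), |d|=4 (t=2), |d|=7 (t=2); sum(t^3 - t) = 18.
        Var[W] = n(n+1)(2n+1)/24 - sum(t^3-t)/48 = 1710/24 - 18/48 = 70.875.
        z = (W - E[W]) / sqrt(Var[W]) = (12.5 - 22.5) / 8.4187 = -1.1878.
        Two-sided p = 2*Phi(z) = 0.234901.
Step 6: alpha = 0.05. fail to reject H0.

W+ = 32.5, W- = 12.5, W = min = 12.5, p = 0.234901, fail to reject H0.


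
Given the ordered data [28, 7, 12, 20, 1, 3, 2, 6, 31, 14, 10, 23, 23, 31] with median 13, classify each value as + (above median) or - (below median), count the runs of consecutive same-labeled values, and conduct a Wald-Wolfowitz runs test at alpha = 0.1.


Step 1: Compute median = 13; label A = above, B = below.
Labels in order: ABBABBBBAABAAA  (n_A = 7, n_B = 7)
Step 2: Count runs R = 7.
Step 3: Under H0 (random ordering), E[R] = 2*n_A*n_B/(n_A+n_B) + 1 = 2*7*7/14 + 1 = 8.0000.
        Var[R] = 2*n_A*n_B*(2*n_A*n_B - n_A - n_B) / ((n_A+n_B)^2 * (n_A+n_B-1)) = 8232/2548 = 3.2308.
        SD[R] = 1.7974.
Step 4: Continuity-corrected z = (R + 0.5 - E[R]) / SD[R] = (7 + 0.5 - 8.0000) / 1.7974 = -0.2782.
Step 5: Two-sided p-value via normal approximation = 2*(1 - Phi(|z|)) = 0.780879.
Step 6: alpha = 0.1. fail to reject H0.

R = 7, z = -0.2782, p = 0.780879, fail to reject H0.


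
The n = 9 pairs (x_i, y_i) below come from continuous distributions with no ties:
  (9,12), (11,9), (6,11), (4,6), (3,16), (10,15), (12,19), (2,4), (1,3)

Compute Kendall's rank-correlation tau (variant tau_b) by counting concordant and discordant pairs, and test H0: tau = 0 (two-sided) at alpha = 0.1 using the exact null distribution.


Step 1: Enumerate the 36 unordered pairs (i,j) with i<j and classify each by sign(x_j-x_i) * sign(y_j-y_i).
  (1,2):dx=+2,dy=-3->D; (1,3):dx=-3,dy=-1->C; (1,4):dx=-5,dy=-6->C; (1,5):dx=-6,dy=+4->D
  (1,6):dx=+1,dy=+3->C; (1,7):dx=+3,dy=+7->C; (1,8):dx=-7,dy=-8->C; (1,9):dx=-8,dy=-9->C
  (2,3):dx=-5,dy=+2->D; (2,4):dx=-7,dy=-3->C; (2,5):dx=-8,dy=+7->D; (2,6):dx=-1,dy=+6->D
  (2,7):dx=+1,dy=+10->C; (2,8):dx=-9,dy=-5->C; (2,9):dx=-10,dy=-6->C; (3,4):dx=-2,dy=-5->C
  (3,5):dx=-3,dy=+5->D; (3,6):dx=+4,dy=+4->C; (3,7):dx=+6,dy=+8->C; (3,8):dx=-4,dy=-7->C
  (3,9):dx=-5,dy=-8->C; (4,5):dx=-1,dy=+10->D; (4,6):dx=+6,dy=+9->C; (4,7):dx=+8,dy=+13->C
  (4,8):dx=-2,dy=-2->C; (4,9):dx=-3,dy=-3->C; (5,6):dx=+7,dy=-1->D; (5,7):dx=+9,dy=+3->C
  (5,8):dx=-1,dy=-12->C; (5,9):dx=-2,dy=-13->C; (6,7):dx=+2,dy=+4->C; (6,8):dx=-8,dy=-11->C
  (6,9):dx=-9,dy=-12->C; (7,8):dx=-10,dy=-15->C; (7,9):dx=-11,dy=-16->C; (8,9):dx=-1,dy=-1->C
Step 2: C = 28, D = 8, total pairs = 36.
Step 3: tau = (C - D)/(n(n-1)/2) = (28 - 8)/36 = 0.555556.
Step 4: Exact two-sided p-value (enumerate n! = 362880 permutations of y under H0): p = 0.044615.
Step 5: alpha = 0.1. reject H0.

tau_b = 0.5556 (C=28, D=8), p = 0.044615, reject H0.


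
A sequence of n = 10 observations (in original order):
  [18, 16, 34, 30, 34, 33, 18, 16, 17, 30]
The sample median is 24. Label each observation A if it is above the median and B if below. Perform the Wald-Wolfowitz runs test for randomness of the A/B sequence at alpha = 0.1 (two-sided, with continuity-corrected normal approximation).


Step 1: Compute median = 24; label A = above, B = below.
Labels in order: BBAAAABBBA  (n_A = 5, n_B = 5)
Step 2: Count runs R = 4.
Step 3: Under H0 (random ordering), E[R] = 2*n_A*n_B/(n_A+n_B) + 1 = 2*5*5/10 + 1 = 6.0000.
        Var[R] = 2*n_A*n_B*(2*n_A*n_B - n_A - n_B) / ((n_A+n_B)^2 * (n_A+n_B-1)) = 2000/900 = 2.2222.
        SD[R] = 1.4907.
Step 4: Continuity-corrected z = (R + 0.5 - E[R]) / SD[R] = (4 + 0.5 - 6.0000) / 1.4907 = -1.0062.
Step 5: Two-sided p-value via normal approximation = 2*(1 - Phi(|z|)) = 0.314305.
Step 6: alpha = 0.1. fail to reject H0.

R = 4, z = -1.0062, p = 0.314305, fail to reject H0.


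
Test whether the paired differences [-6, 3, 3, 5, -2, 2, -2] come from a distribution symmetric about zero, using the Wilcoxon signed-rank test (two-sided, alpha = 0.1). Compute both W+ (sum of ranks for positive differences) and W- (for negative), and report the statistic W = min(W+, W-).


Step 1: Drop any zero differences (none here) and take |d_i|.
|d| = [6, 3, 3, 5, 2, 2, 2]
Step 2: Midrank |d_i| (ties get averaged ranks).
ranks: |6|->7, |3|->4.5, |3|->4.5, |5|->6, |2|->2, |2|->2, |2|->2
Step 3: Attach original signs; sum ranks with positive sign and with negative sign.
W+ = 4.5 + 4.5 + 6 + 2 = 17
W- = 7 + 2 + 2 = 11
(Check: W+ + W- = 28 should equal n(n+1)/2 = 28.)
Step 4: Test statistic W = min(W+, W-) = 11.
Step 5: Ties in |d|, so use the tie-corrected normal approximation.
        E[W] = n(n+1)/4 = 7*8/4 = 14.
        Tie groups: |d|=2 (t=3), |d|=3 (t=2); sum(t^3 - t) = 30.
        Var[W] = n(n+1)(2n+1)/24 - sum(t^3-t)/48 = 840/24 - 30/48 = 34.375.
        z = (W - E[W]) / sqrt(Var[W]) = (11 - 14) / 5.8630 = -0.5117.
        Two-sided p = 2*Phi(z) = 0.608874.
Step 6: alpha = 0.1. fail to reject H0.

W+ = 17, W- = 11, W = min = 11, p = 0.608874, fail to reject H0.


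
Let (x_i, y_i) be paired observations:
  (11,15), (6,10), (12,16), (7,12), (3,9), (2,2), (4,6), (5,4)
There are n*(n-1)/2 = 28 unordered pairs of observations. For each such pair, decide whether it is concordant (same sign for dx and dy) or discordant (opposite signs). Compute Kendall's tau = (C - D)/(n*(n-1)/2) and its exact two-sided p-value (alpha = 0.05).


Step 1: Enumerate the 28 unordered pairs (i,j) with i<j and classify each by sign(x_j-x_i) * sign(y_j-y_i).
  (1,2):dx=-5,dy=-5->C; (1,3):dx=+1,dy=+1->C; (1,4):dx=-4,dy=-3->C; (1,5):dx=-8,dy=-6->C
  (1,6):dx=-9,dy=-13->C; (1,7):dx=-7,dy=-9->C; (1,8):dx=-6,dy=-11->C; (2,3):dx=+6,dy=+6->C
  (2,4):dx=+1,dy=+2->C; (2,5):dx=-3,dy=-1->C; (2,6):dx=-4,dy=-8->C; (2,7):dx=-2,dy=-4->C
  (2,8):dx=-1,dy=-6->C; (3,4):dx=-5,dy=-4->C; (3,5):dx=-9,dy=-7->C; (3,6):dx=-10,dy=-14->C
  (3,7):dx=-8,dy=-10->C; (3,8):dx=-7,dy=-12->C; (4,5):dx=-4,dy=-3->C; (4,6):dx=-5,dy=-10->C
  (4,7):dx=-3,dy=-6->C; (4,8):dx=-2,dy=-8->C; (5,6):dx=-1,dy=-7->C; (5,7):dx=+1,dy=-3->D
  (5,8):dx=+2,dy=-5->D; (6,7):dx=+2,dy=+4->C; (6,8):dx=+3,dy=+2->C; (7,8):dx=+1,dy=-2->D
Step 2: C = 25, D = 3, total pairs = 28.
Step 3: tau = (C - D)/(n(n-1)/2) = (25 - 3)/28 = 0.785714.
Step 4: Exact two-sided p-value (enumerate n! = 40320 permutations of y under H0): p = 0.005506.
Step 5: alpha = 0.05. reject H0.

tau_b = 0.7857 (C=25, D=3), p = 0.005506, reject H0.


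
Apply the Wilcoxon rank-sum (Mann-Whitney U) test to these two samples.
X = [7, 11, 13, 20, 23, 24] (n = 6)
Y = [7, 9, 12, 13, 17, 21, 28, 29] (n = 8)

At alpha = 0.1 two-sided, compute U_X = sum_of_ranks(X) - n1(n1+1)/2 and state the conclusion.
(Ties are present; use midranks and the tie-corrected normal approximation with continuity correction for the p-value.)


Step 1: Combine and sort all 14 observations; assign midranks.
sorted (value, group): (7,X), (7,Y), (9,Y), (11,X), (12,Y), (13,X), (13,Y), (17,Y), (20,X), (21,Y), (23,X), (24,X), (28,Y), (29,Y)
ranks: 7->1.5, 7->1.5, 9->3, 11->4, 12->5, 13->6.5, 13->6.5, 17->8, 20->9, 21->10, 23->11, 24->12, 28->13, 29->14
Step 2: Rank sum for X: R1 = 1.5 + 4 + 6.5 + 9 + 11 + 12 = 44.
Step 3: U_X = R1 - n1(n1+1)/2 = 44 - 6*7/2 = 44 - 21 = 23.
       U_Y = n1*n2 - U_X = 48 - 23 = 25.
Step 4: Ties are present, so use the tie-corrected normal approximation (with continuity correction) for the p-value.
Step 5: p-value = 0.948419; compare to alpha = 0.1. fail to reject H0.

U_X = 23, p = 0.948419, fail to reject H0 at alpha = 0.1.
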